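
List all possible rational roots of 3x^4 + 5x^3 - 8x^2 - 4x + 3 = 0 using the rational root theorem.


Rational root theorem: possible roots are ±p/q where:
  p divides the constant term (3): p ∈ {1, 3}
  q divides the leading coefficient (3): q ∈ {1, 3}

All possible rational roots: -3, -1, -1/3, 1/3, 1, 3

-3, -1, -1/3, 1/3, 1, 3


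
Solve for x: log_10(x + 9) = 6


Convert to exponential form: x + 9 = 10^6 = 1000000
x = 1000000 - 9 = 999991
Check: log_10(999991 + 9) = log_10(1000000) = log_10(1000000) = 6 ✓

x = 999991


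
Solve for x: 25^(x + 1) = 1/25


Express both sides with the same base.
1/25 = 25^(-1)
Since the bases match, equate exponents: x + 1 = -1
So x = -1 - (1) = -2

x = -2


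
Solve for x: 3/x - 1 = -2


Subtract -1 from both sides: 3/x = -1
Multiply both sides by x: 3 = -1 * x
Divide by -1: x = -3

x = -3


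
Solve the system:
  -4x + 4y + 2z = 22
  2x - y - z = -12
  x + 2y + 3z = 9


Using Cramer's rule. Expand each determinant along the first row.
D  = (-4)*[(-1)*3 - (-1)*2] - 4*[2*3 - (-1)*1] + 2*[2*2 - (-1)*1]
  = (-4)*(-1) - 4*(7) + 2*(5) = -14
Dx = 22*[(-1)*3 - (-1)*2] - 4*[(-12)*3 - (-1)*9] + 2*[(-12)*2 - (-1)*9]
  = 22*(-1) - 4*(-27) + 2*(-15) = 56
Dy = (-4)*[(-12)*3 - (-1)*9] - 22*[2*3 - (-1)*1] + 2*[2*9 - (-12)*1]
  = (-4)*(-27) - 22*(7) + 2*(30) = 14
Dz = (-4)*[(-1)*9 - (-12)*2] - 4*[2*9 - (-12)*1] + 22*[2*2 - (-1)*1]
  = (-4)*(15) - 4*(30) + 22*(5) = -70
x = Dx/D = 56/-14 = -4, y = Dy/D = 14/-14 = -1, z = Dz/D = -70/-14 = 5
Check eq1: (-4)(-4) + (4)(-1) + (2)(5) = 22 = 22 ✓
Check eq2: (2)(-4) + (-1)(-1) + (-1)(5) = -12 = -12 ✓
Check eq3: (1)(-4) + (2)(-1) + (3)(5) = 9 = 9 ✓

x = -4, y = -1, z = 5


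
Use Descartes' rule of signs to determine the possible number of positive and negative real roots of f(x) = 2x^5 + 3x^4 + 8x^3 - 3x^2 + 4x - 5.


Descartes' rule of signs:

For positive roots, count sign changes in f(x) = 2x^5 + 3x^4 + 8x^3 - 3x^2 + 4x - 5:
Signs of coefficients: +, +, +, -, +, -
Number of sign changes: 3
Possible positive real roots: 3, 1

For negative roots, examine f(-x) = -2x^5 + 3x^4 - 8x^3 - 3x^2 - 4x - 5:
Signs of coefficients: -, +, -, -, -, -
Number of sign changes: 2
Possible negative real roots: 2, 0

Positive roots: 3 or 1; Negative roots: 2 or 0


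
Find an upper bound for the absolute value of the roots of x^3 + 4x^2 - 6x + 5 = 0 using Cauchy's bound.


Cauchy's bound: all roots r satisfy |r| <= 1 + max(|a_i/a_n|) for i = 0,...,n-1
where a_n is the leading coefficient.

Coefficients: [1, 4, -6, 5]
Leading coefficient a_n = 1
Ratios |a_i/a_n|: 4, 6, 5
Maximum ratio: 6
Cauchy's bound: |r| <= 1 + 6 = 7

Upper bound = 7


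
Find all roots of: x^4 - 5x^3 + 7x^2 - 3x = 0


The constant term is 0, so x = 0 is a root. Factor out x:
  x^3 - 5x^2 + 7x - 3 = 0
Let p(x) = x^3 - 5x^2 + 7x - 3. By the rational root theorem (leading coefficient 1), any rational root is an integer divisor of 3: try ±1, ±2, ... in turn.
Test x = 1: value = 0 ✓, so (x - 1) is a factor.
Synthetic division by (x - 1): bring down 1; 1(1) - 5 = -4; (-4)(1) + 7 = 3; 3(1) - 3 = 0 → quotient x^2 - 4x + 3, remainder 0.
Solve the quadratic x^2 - 4x + 3 = 0: discriminant = (-4)^2 - 4(1)(3) = 16 - 12 = 4.
sqrt(4) = 2, so x = (4 ± 2)/2: x = 3 or x = 1.
Collecting all roots found:

x = 0, x = 1 (multiplicity 2), x = 3


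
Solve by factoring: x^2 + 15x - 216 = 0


We need two numbers that multiply to -216 and add to 15.
Those numbers are 24 and -9 (since 24 * (-9) = -216 and 24 + (-9) = 15).
So x^2 + 15x - 216 = (x + 24)(x - 9) = 0
Setting each factor to zero: x = -24 or x = 9

x = -24, x = 9


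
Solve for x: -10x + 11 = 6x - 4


Starting with: -10x + 11 = 6x - 4
Move all x terms to left: (-10 - 6)x = -4 - 11
Simplify: -16x = -15
Divide both sides by -16: x = 15/16

x = 15/16


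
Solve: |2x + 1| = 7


An absolute value equation |expr| = 7 gives two cases:
Case 1: 2x + 1 = 7
  2x = 6, so x = 3
Case 2: 2x + 1 = -7
  2x = -8, so x = -4

x = -4, x = 3


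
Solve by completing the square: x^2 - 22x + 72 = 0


Start: x^2 - 22x + 72 = 0
Move constant: x^2 - 22x = -72
Half of -22 is -11, squared is 121
Add 121 to both sides: x^2 - 22x + 121 = 49
(x - 11)^2 = 49
x - 11 = ±7
x = 11 + 7 = 18 or x = 11 - 7 = 4

x = 4, x = 18


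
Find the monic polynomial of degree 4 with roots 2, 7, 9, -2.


A monic polynomial with roots 2, 7, 9, -2 is:
p(x) = (x - 2)(x - 7)(x - 9)(x + 2)
After multiplying by (x - 2): x - 2
After multiplying by (x - 7): x^2 - 9x + 14
After multiplying by (x - 9): x^3 - 18x^2 + 95x - 126
After multiplying by (x + 2): x^4 - 16x^3 + 59x^2 + 64x - 252

x^4 - 16x^3 + 59x^2 + 64x - 252


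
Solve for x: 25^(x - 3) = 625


Express both sides with the same base.
625 = 25^2
Since the bases match, equate exponents: x - 3 = 2
So x = 2 - (-3) = 5

x = 5


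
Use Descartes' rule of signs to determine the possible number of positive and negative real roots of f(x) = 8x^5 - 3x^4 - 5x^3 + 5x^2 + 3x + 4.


Descartes' rule of signs:

For positive roots, count sign changes in f(x) = 8x^5 - 3x^4 - 5x^3 + 5x^2 + 3x + 4:
Signs of coefficients: +, -, -, +, +, +
Number of sign changes: 2
Possible positive real roots: 2, 0

For negative roots, examine f(-x) = -8x^5 - 3x^4 + 5x^3 + 5x^2 - 3x + 4:
Signs of coefficients: -, -, +, +, -, +
Number of sign changes: 3
Possible negative real roots: 3, 1

Positive roots: 2 or 0; Negative roots: 3 or 1


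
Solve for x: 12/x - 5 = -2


Subtract -5 from both sides: 12/x = 3
Multiply both sides by x: 12 = 3 * x
Divide by 3: x = 4

x = 4


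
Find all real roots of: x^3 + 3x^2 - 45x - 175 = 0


Let p(x) = x^3 + 3x^2 - 45x - 175. By the rational root theorem (leading coefficient 1), any rational root is an integer divisor of 175: try ±1, ±2, ... in turn.
Test x = 1: value = -216 ≠ 0.
Test x = -1: value = -128 ≠ 0.
Test x = 5: value = -200 ≠ 0.
Test x = -5: value = 0 ✓, so (x + 5) is a factor.
Synthetic division by (x + 5): bring down 1; 1(-5) + 3 = -2; (-2)(-5) - 45 = -35; (-35)(-5) - 175 = 0 → quotient x^2 - 2x - 35, remainder 0.
Solve the quadratic x^2 - 2x - 35 = 0: discriminant = (-2)^2 - 4(1)(-35) = 4 + 140 = 144.
sqrt(144) = 12, so x = (2 ± 12)/2: x = 7 or x = -5.

x = -5 (multiplicity 2), x = 7


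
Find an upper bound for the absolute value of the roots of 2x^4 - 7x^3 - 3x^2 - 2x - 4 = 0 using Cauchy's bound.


Cauchy's bound: all roots r satisfy |r| <= 1 + max(|a_i/a_n|) for i = 0,...,n-1
where a_n is the leading coefficient.

Coefficients: [2, -7, -3, -2, -4]
Leading coefficient a_n = 2
Ratios |a_i/a_n|: 7/2, 3/2, 1, 2
Maximum ratio: 7/2
Cauchy's bound: |r| <= 1 + 7/2 = 9/2

Upper bound = 9/2


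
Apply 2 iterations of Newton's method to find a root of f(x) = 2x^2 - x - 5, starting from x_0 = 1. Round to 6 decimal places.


Newton's method: x_(n+1) = x_n - f(x_n)/f'(x_n)
f(x) = 2x^2 - x - 5
f'(x) = 4x - 1

Iteration 1:
  f(1.000000) = -4.000000
  f'(1.000000) = 3.000000
  x_1 = 1.000000 - (-4.000000)/(3.000000) = 2.333333

Iteration 2:
  f(2.333333) = 3.555556
  f'(2.333333) = 8.333333
  x_2 = 2.333333 - (3.555556)/(8.333333) = 1.906667

x_2 = 1.906667


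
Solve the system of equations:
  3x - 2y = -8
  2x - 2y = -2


Using Cramer's rule:
Determinant D = (3)(-2) - (2)(-2) = -6 + 4 = -2
Dx = (-8)(-2) - (-2)(-2) = 16 - 4 = 12
Dy = (3)(-2) - (2)(-8) = -6 + 16 = 10
x = Dx/D = 12/-2 = -6
y = Dy/D = 10/-2 = -5

x = -6, y = -5


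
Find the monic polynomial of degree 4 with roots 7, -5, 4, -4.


A monic polynomial with roots 7, -5, 4, -4 is:
p(x) = (x - 7)(x + 5)(x - 4)(x + 4)
After multiplying by (x - 7): x - 7
After multiplying by (x + 5): x^2 - 2x - 35
After multiplying by (x - 4): x^3 - 6x^2 - 27x + 140
After multiplying by (x + 4): x^4 - 2x^3 - 51x^2 + 32x + 560

x^4 - 2x^3 - 51x^2 + 32x + 560


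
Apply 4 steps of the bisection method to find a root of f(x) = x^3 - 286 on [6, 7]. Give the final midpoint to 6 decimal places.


f(x) = x^3 - 286
f(6) = -70 < 0
f(7) = 57 > 0

Step 1: midpoint = (6.000000 + 7.000000)/2 = 6.500000
  f(6.500000) = -11.375000
  f(mid) < 0, so root is in [6.500000, 7.000000]

Step 2: midpoint = (6.500000 + 7.000000)/2 = 6.750000
  f(6.750000) = 21.546875
  f(mid) > 0, so root is in [6.500000, 6.750000]

Step 3: midpoint = (6.500000 + 6.750000)/2 = 6.625000
  f(6.625000) = 4.775391
  f(mid) > 0, so root is in [6.500000, 6.625000]

Step 4: midpoint = (6.500000 + 6.625000)/2 = 6.562500
  f(6.562500) = -3.376709
  f(mid) < 0, so root is in [6.562500, 6.625000]

midpoint = 6.562500


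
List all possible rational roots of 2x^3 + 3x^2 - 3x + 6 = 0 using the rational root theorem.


Rational root theorem: possible roots are ±p/q where:
  p divides the constant term (6): p ∈ {1, 2, 3, 6}
  q divides the leading coefficient (2): q ∈ {1, 2}

All possible rational roots: -6, -3, -2, -3/2, -1, -1/2, 1/2, 1, 3/2, 2, 3, 6

-6, -3, -2, -3/2, -1, -1/2, 1/2, 1, 3/2, 2, 3, 6


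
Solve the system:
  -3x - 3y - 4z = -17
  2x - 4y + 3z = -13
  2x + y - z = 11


Using Cramer's rule. Expand each determinant along the first row.
D  = (-3)*[(-4)*(-1) - 3*1] - (-3)*[2*(-1) - 3*2] + (-4)*[2*1 - (-4)*2]
  = (-3)*(1) - (-3)*(-8) + (-4)*(10) = -67
Dx = (-17)*[(-4)*(-1) - 3*1] - (-3)*[(-13)*(-1) - 3*11] + (-4)*[(-13)*1 - (-4)*11]
  = (-17)*(1) - (-3)*(-20) + (-4)*(31) = -201
Dy = (-3)*[(-13)*(-1) - 3*11] - (-17)*[2*(-1) - 3*2] + (-4)*[2*11 - (-13)*2]
  = (-3)*(-20) - (-17)*(-8) + (-4)*(48) = -268
Dz = (-3)*[(-4)*11 - (-13)*1] - (-3)*[2*11 - (-13)*2] + (-17)*[2*1 - (-4)*2]
  = (-3)*(-31) - (-3)*(48) + (-17)*(10) = 67
x = Dx/D = -201/-67 = 3, y = Dy/D = -268/-67 = 4, z = Dz/D = 67/-67 = -1
Check eq1: (-3)(3) + (-3)(4) + (-4)(-1) = -17 = -17 ✓
Check eq2: (2)(3) + (-4)(4) + (3)(-1) = -13 = -13 ✓
Check eq3: (2)(3) + (1)(4) + (-1)(-1) = 11 = 11 ✓

x = 3, y = 4, z = -1


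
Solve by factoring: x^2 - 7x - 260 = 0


We need two numbers that multiply to -260 and add to -7.
Those numbers are 13 and -20 (since 13 * (-20) = -260 and 13 + (-20) = -7).
So x^2 - 7x - 260 = (x + 13)(x - 20) = 0
Setting each factor to zero: x = -13 or x = 20

x = -13, x = 20


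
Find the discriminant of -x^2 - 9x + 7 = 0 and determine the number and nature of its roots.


For ax^2 + bx + c = 0, discriminant D = b^2 - 4ac
Here a = -1, b = -9, c = 7
D = (-9)^2 - 4(-1)(7) = 81 + 28 = 109

D = 109 > 0 but not a perfect square
The equation has 2 distinct real irrational roots.

Discriminant = 109, 2 distinct real irrational roots


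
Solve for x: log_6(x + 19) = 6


Convert to exponential form: x + 19 = 6^6 = 46656
x = 46656 - 19 = 46637
Check: log_6(46637 + 19) = log_6(46656) = log_6(46656) = 6 ✓

x = 46637


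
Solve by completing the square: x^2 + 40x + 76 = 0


Start: x^2 + 40x + 76 = 0
Move constant: x^2 + 40x = -76
Half of 40 is 20, squared is 400
Add 400 to both sides: x^2 + 40x + 400 = 324
(x + 20)^2 = 324
x + 20 = ±18
x = -20 + 18 = -2 or x = -20 - 18 = -38

x = -38, x = -2


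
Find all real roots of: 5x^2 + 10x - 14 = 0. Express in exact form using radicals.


Using the quadratic formula: x = (-b ± sqrt(b^2 - 4ac)) / (2a)
Here a = 5, b = 10, c = -14
Discriminant = b^2 - 4ac = 10^2 - 4(5)(-14) = 100 + 280 = 380
Since discriminant = 380 > 0, there are two real roots.
x = (-10 ± 2*sqrt(95)) / 10
Simplifying: x = (-5 ± sqrt(95)) / 5
Numerically: x ≈ 0.9494 or x ≈ -2.9494

x = (-5 + sqrt(95)) / 5 or x = (-5 - sqrt(95)) / 5


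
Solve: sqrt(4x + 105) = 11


Square both sides: 4x + 105 = 11^2 = 121
4x = 121 - 105 = 16
x = 4
Check: sqrt(4*4 + 105) = sqrt(121) = 11 ✓

x = 4


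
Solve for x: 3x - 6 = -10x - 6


Starting with: 3x - 6 = -10x - 6
Move all x terms to left: (3 + 10)x = -6 + 6
Simplify: 13x = 0
Divide both sides by 13: x = 0

x = 0


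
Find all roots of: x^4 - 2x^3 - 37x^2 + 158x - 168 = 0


Let p(x) = x^4 - 2x^3 - 37x^2 + 158x - 168. By the rational root theorem (leading coefficient 1), any rational root is an integer divisor of 168: try ±1, ±2, ... in turn.
Test x = 1: value = -48 ≠ 0.
Test x = -1: value = -360 ≠ 0.
Test x = 2: value = 0 ✓, so (x - 2) is a factor.
Synthetic division by (x - 2): bring down 1; 1(2) - 2 = 0; 0(2) - 37 = -37; (-37)(2) + 158 = 84; 84(2) - 168 = 0 → quotient x^3 - 37x + 84, remainder 0.
Continue with the quotient x^3 - 37x + 84 (candidates must divide 84; re-test x = 2 first in case it repeats).
Test x = 2: value = 18 ≠ 0.
Test x = -2: value = 150 ≠ 0.
Test x = 3: value = 0 ✓, so (x - 3) is a factor.
Synthetic division by (x - 3): bring down 1; 1(3) + 0 = 3; 3(3) - 37 = -28; (-28)(3) + 84 = 0 → quotient x^2 + 3x - 28, remainder 0.
Solve the quadratic x^2 + 3x - 28 = 0: discriminant = 3^2 - 4(1)(-28) = 9 + 112 = 121.
sqrt(121) = 11, so x = (-3 ± 11)/2: x = 4 or x = -7.
Collecting all roots found:

x = -7, x = 2, x = 3, x = 4


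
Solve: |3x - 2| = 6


An absolute value equation |expr| = 6 gives two cases:
Case 1: 3x - 2 = 6
  3x = 8, so x = 8/3
Case 2: 3x - 2 = -6
  3x = -4, so x = -4/3

x = -4/3, x = 8/3


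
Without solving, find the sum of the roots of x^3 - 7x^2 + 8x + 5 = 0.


By Vieta's formulas for x^3 + bx^2 + cx + d = 0:
  r1 + r2 + r3 = -b/a = 7
  r1*r2 + r1*r3 + r2*r3 = c/a = 8
  r1*r2*r3 = -d/a = -5


Sum = 7


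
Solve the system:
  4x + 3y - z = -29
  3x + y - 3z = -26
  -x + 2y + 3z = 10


Using Cramer's rule. Expand each determinant along the first row.
D  = 4*[1*3 - (-3)*2] - 3*[3*3 - (-3)*(-1)] + (-1)*[3*2 - 1*(-1)]
  = 4*(9) - 3*(6) + (-1)*(7) = 11
Dx = (-29)*[1*3 - (-3)*2] - 3*[(-26)*3 - (-3)*10] + (-1)*[(-26)*2 - 1*10]
  = (-29)*(9) - 3*(-48) + (-1)*(-62) = -55
Dy = 4*[(-26)*3 - (-3)*10] - (-29)*[3*3 - (-3)*(-1)] + (-1)*[3*10 - (-26)*(-1)]
  = 4*(-48) - (-29)*(6) + (-1)*(4) = -22
Dz = 4*[1*10 - (-26)*2] - 3*[3*10 - (-26)*(-1)] + (-29)*[3*2 - 1*(-1)]
  = 4*(62) - 3*(4) + (-29)*(7) = 33
x = Dx/D = -55/11 = -5, y = Dy/D = -22/11 = -2, z = Dz/D = 33/11 = 3
Check eq1: (4)(-5) + (3)(-2) + (-1)(3) = -29 = -29 ✓
Check eq2: (3)(-5) + (1)(-2) + (-3)(3) = -26 = -26 ✓
Check eq3: (-1)(-5) + (2)(-2) + (3)(3) = 10 = 10 ✓

x = -5, y = -2, z = 3


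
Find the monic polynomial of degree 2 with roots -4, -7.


A monic polynomial with roots -4, -7 is:
p(x) = (x + 4)(x + 7)
After multiplying by (x + 4): x + 4
After multiplying by (x + 7): x^2 + 11x + 28

x^2 + 11x + 28


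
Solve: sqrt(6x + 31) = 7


Square both sides: 6x + 31 = 7^2 = 49
6x = 49 - 31 = 18
x = 3
Check: sqrt(6*3 + 31) = sqrt(49) = 7 ✓

x = 3


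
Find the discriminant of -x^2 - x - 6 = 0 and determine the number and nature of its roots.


For ax^2 + bx + c = 0, discriminant D = b^2 - 4ac
Here a = -1, b = -1, c = -6
D = (-1)^2 - 4(-1)(-6) = 1 - 24 = -23

D = -23 < 0
The equation has no real roots (2 complex conjugate roots).

Discriminant = -23, no real roots (2 complex conjugate roots)


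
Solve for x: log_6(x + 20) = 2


Convert to exponential form: x + 20 = 6^2 = 36
x = 36 - 20 = 16
Check: log_6(16 + 20) = log_6(36) = log_6(36) = 2 ✓

x = 16


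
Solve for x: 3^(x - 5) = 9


Express both sides with the same base.
9 = 3^2
Since the bases match, equate exponents: x - 5 = 2
So x = 2 - (-5) = 7

x = 7


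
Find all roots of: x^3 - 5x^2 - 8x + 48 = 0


Let p(x) = x^3 - 5x^2 - 8x + 48. By the rational root theorem (leading coefficient 1), any rational root is an integer divisor of 48: try ±1, ±2, ... in turn.
Test x = 1: value = 36 ≠ 0.
Test x = -1: value = 50 ≠ 0.
Test x = 2: value = 20 ≠ 0.
Test x = -2: value = 36 ≠ 0.
Test x = 3: value = 6 ≠ 0.
Test x = -3: value = 0 ✓, so (x + 3) is a factor.
Synthetic division by (x + 3): bring down 1; 1(-3) - 5 = -8; (-8)(-3) - 8 = 16; 16(-3) + 48 = 0 → quotient x^2 - 8x + 16, remainder 0.
Solve the quadratic x^2 - 8x + 16 = 0: discriminant = (-8)^2 - 4(1)(16) = 64 - 64 = 0.
Discriminant = 0, so a double root: x = 8/2 = 4.
Collecting all roots found:

x = -3, x = 4 (multiplicity 2)


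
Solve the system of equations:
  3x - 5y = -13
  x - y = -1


Using Cramer's rule:
Determinant D = (3)(-1) - (1)(-5) = -3 + 5 = 2
Dx = (-13)(-1) - (-1)(-5) = 13 - 5 = 8
Dy = (3)(-1) - (1)(-13) = -3 + 13 = 10
x = Dx/D = 8/2 = 4
y = Dy/D = 10/2 = 5

x = 4, y = 5


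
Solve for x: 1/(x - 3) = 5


Multiply both sides by (x - 3): 1 = 5(x - 3)
Distribute: 1 = 5x - 15
5x = 1 + 15 = 16
x = 16/5

x = 16/5


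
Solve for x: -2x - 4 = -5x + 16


Starting with: -2x - 4 = -5x + 16
Move all x terms to left: (-2 + 5)x = 16 + 4
Simplify: 3x = 20
Divide both sides by 3: x = 20/3

x = 20/3


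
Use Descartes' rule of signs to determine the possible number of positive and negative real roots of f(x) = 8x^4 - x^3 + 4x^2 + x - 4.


Descartes' rule of signs:

For positive roots, count sign changes in f(x) = 8x^4 - x^3 + 4x^2 + x - 4:
Signs of coefficients: +, -, +, +, -
Number of sign changes: 3
Possible positive real roots: 3, 1

For negative roots, examine f(-x) = 8x^4 + x^3 + 4x^2 - x - 4:
Signs of coefficients: +, +, +, -, -
Number of sign changes: 1
Possible negative real roots: 1

Positive roots: 3 or 1; Negative roots: 1


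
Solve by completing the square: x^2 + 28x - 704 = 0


Start: x^2 + 28x - 704 = 0
Move constant: x^2 + 28x = 704
Half of 28 is 14, squared is 196
Add 196 to both sides: x^2 + 28x + 196 = 900
(x + 14)^2 = 900
x + 14 = ±30
x = -14 + 30 = 16 or x = -14 - 30 = -44

x = -44, x = 16


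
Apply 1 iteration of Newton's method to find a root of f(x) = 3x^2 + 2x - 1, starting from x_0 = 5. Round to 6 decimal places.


Newton's method: x_(n+1) = x_n - f(x_n)/f'(x_n)
f(x) = 3x^2 + 2x - 1
f'(x) = 6x + 2

Iteration 1:
  f(5.000000) = 84.000000
  f'(5.000000) = 32.000000
  x_1 = 5.000000 - (84.000000)/(32.000000) = 2.375000

x_1 = 2.375000


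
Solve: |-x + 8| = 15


An absolute value equation |expr| = 15 gives two cases:
Case 1: -x + 8 = 15
  -x = 7, so x = -7
Case 2: -x + 8 = -15
  -x = -23, so x = 23

x = -7, x = 23


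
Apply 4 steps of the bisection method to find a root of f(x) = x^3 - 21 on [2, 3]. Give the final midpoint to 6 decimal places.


f(x) = x^3 - 21
f(2) = -13 < 0
f(3) = 6 > 0

Step 1: midpoint = (2.000000 + 3.000000)/2 = 2.500000
  f(2.500000) = -5.375000
  f(mid) < 0, so root is in [2.500000, 3.000000]

Step 2: midpoint = (2.500000 + 3.000000)/2 = 2.750000
  f(2.750000) = -0.203125
  f(mid) < 0, so root is in [2.750000, 3.000000]

Step 3: midpoint = (2.750000 + 3.000000)/2 = 2.875000
  f(2.875000) = 2.763672
  f(mid) > 0, so root is in [2.750000, 2.875000]

Step 4: midpoint = (2.750000 + 2.875000)/2 = 2.812500
  f(2.812500) = 1.247314
  f(mid) > 0, so root is in [2.750000, 2.812500]

midpoint = 2.812500


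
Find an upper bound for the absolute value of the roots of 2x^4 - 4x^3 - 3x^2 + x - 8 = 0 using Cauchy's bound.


Cauchy's bound: all roots r satisfy |r| <= 1 + max(|a_i/a_n|) for i = 0,...,n-1
where a_n is the leading coefficient.

Coefficients: [2, -4, -3, 1, -8]
Leading coefficient a_n = 2
Ratios |a_i/a_n|: 2, 3/2, 1/2, 4
Maximum ratio: 4
Cauchy's bound: |r| <= 1 + 4 = 5

Upper bound = 5


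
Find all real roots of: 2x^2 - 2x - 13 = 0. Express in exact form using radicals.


Using the quadratic formula: x = (-b ± sqrt(b^2 - 4ac)) / (2a)
Here a = 2, b = -2, c = -13
Discriminant = b^2 - 4ac = (-2)^2 - 4(2)(-13) = 4 + 104 = 108
Since discriminant = 108 > 0, there are two real roots.
x = (2 ± 6*sqrt(3)) / 4
Simplifying: x = (1 ± 3*sqrt(3)) / 2
Numerically: x ≈ 3.0981 or x ≈ -2.0981

x = (1 + 3*sqrt(3)) / 2 or x = (1 - 3*sqrt(3)) / 2


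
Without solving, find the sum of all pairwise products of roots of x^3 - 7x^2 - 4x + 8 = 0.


By Vieta's formulas for x^3 + bx^2 + cx + d = 0:
  r1 + r2 + r3 = -b/a = 7
  r1*r2 + r1*r3 + r2*r3 = c/a = -4
  r1*r2*r3 = -d/a = -8


Sum of pairwise products = -4


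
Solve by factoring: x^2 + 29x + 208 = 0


We need two numbers that multiply to 208 and add to 29.
Those numbers are 16 and 13 (since 16 * 13 = 208 and 16 + 13 = 29).
So x^2 + 29x + 208 = (x + 16)(x + 13) = 0
Setting each factor to zero: x = -16 or x = -13

x = -16, x = -13


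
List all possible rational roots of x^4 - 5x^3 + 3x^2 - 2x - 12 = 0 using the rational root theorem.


Rational root theorem: possible roots are ±p/q where:
  p divides the constant term (-12): p ∈ {1, 2, 3, 4, 6, 12}
  q divides the leading coefficient (1): q ∈ {1}

All possible rational roots: -12, -6, -4, -3, -2, -1, 1, 2, 3, 4, 6, 12

-12, -6, -4, -3, -2, -1, 1, 2, 3, 4, 6, 12


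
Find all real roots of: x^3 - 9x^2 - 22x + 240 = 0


Let p(x) = x^3 - 9x^2 - 22x + 240. By the rational root theorem (leading coefficient 1), any rational root is an integer divisor of 240: try ±1, ±2, ... in turn.
Test x = 1: value = 210 ≠ 0.
Test x = -1: value = 252 ≠ 0.
Test x = 2: value = 168 ≠ 0.
Test x = -2: value = 240 ≠ 0.
Test x = 3: value = 120 ≠ 0.
Test x = -3: value = 198 ≠ 0.
Test x = 4: value = 72 ≠ 0.
Test x = -4: value = 120 ≠ 0.
Test x = 5: value = 30 ≠ 0.
Test x = -5: value = 0 ✓, so (x + 5) is a factor.
Synthetic division by (x + 5): bring down 1; 1(-5) - 9 = -14; (-14)(-5) - 22 = 48; 48(-5) + 240 = 0 → quotient x^2 - 14x + 48, remainder 0.
Solve the quadratic x^2 - 14x + 48 = 0: discriminant = (-14)^2 - 4(1)(48) = 196 - 192 = 4.
sqrt(4) = 2, so x = (14 ± 2)/2: x = 8 or x = 6.

x = -5, x = 6, x = 8


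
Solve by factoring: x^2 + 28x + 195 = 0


We need two numbers that multiply to 195 and add to 28.
Those numbers are 15 and 13 (since 15 * 13 = 195 and 15 + 13 = 28).
So x^2 + 28x + 195 = (x + 15)(x + 13) = 0
Setting each factor to zero: x = -15 or x = -13

x = -15, x = -13


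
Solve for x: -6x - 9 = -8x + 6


Starting with: -6x - 9 = -8x + 6
Move all x terms to left: (-6 + 8)x = 6 + 9
Simplify: 2x = 15
Divide both sides by 2: x = 15/2

x = 15/2


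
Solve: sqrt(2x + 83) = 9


Square both sides: 2x + 83 = 9^2 = 81
2x = 81 - 83 = -2
x = -1
Check: sqrt(2*(-1) + 83) = sqrt(81) = 9 ✓

x = -1


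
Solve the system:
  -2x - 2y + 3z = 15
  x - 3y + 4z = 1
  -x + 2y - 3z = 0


Using Cramer's rule. Expand each determinant along the first row.
D  = (-2)*[(-3)*(-3) - 4*2] - (-2)*[1*(-3) - 4*(-1)] + 3*[1*2 - (-3)*(-1)]
  = (-2)*(1) - (-2)*(1) + 3*(-1) = -3
Dx = 15*[(-3)*(-3) - 4*2] - (-2)*[1*(-3) - 4*0] + 3*[1*2 - (-3)*0]
  = 15*(1) - (-2)*(-3) + 3*(2) = 15
Dy = (-2)*[1*(-3) - 4*0] - 15*[1*(-3) - 4*(-1)] + 3*[1*0 - 1*(-1)]
  = (-2)*(-3) - 15*(1) + 3*(1) = -6
Dz = (-2)*[(-3)*0 - 1*2] - (-2)*[1*0 - 1*(-1)] + 15*[1*2 - (-3)*(-1)]
  = (-2)*(-2) - (-2)*(1) + 15*(-1) = -9
x = Dx/D = 15/-3 = -5, y = Dy/D = -6/-3 = 2, z = Dz/D = -9/-3 = 3
Check eq1: (-2)(-5) + (-2)(2) + (3)(3) = 15 = 15 ✓
Check eq2: (1)(-5) + (-3)(2) + (4)(3) = 1 = 1 ✓
Check eq3: (-1)(-5) + (2)(2) + (-3)(3) = 0 = 0 ✓

x = -5, y = 2, z = 3


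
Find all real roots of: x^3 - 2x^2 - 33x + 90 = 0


Let p(x) = x^3 - 2x^2 - 33x + 90. By the rational root theorem (leading coefficient 1), any rational root is an integer divisor of 90: try ±1, ±2, ... in turn.
Test x = 1: value = 56 ≠ 0.
Test x = -1: value = 120 ≠ 0.
Test x = 2: value = 24 ≠ 0.
Test x = -2: value = 140 ≠ 0.
Test x = 3: value = 0 ✓, so (x - 3) is a factor.
Synthetic division by (x - 3): bring down 1; 1(3) - 2 = 1; 1(3) - 33 = -30; (-30)(3) + 90 = 0 → quotient x^2 + x - 30, remainder 0.
Solve the quadratic x^2 + x - 30 = 0: discriminant = 1^2 - 4(1)(-30) = 1 + 120 = 121.
sqrt(121) = 11, so x = (-1 ± 11)/2: x = 5 or x = -6.

x = -6, x = 3, x = 5


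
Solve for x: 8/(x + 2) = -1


Multiply both sides by (x + 2): 8 = -1(x + 2)
Distribute: 8 = -x - 2
-x = 8 + 2 = 10
x = -10

x = -10


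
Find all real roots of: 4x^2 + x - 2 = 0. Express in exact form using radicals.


Using the quadratic formula: x = (-b ± sqrt(b^2 - 4ac)) / (2a)
Here a = 4, b = 1, c = -2
Discriminant = b^2 - 4ac = 1^2 - 4(4)(-2) = 1 + 32 = 33
Since discriminant = 33 > 0, there are two real roots.
x = (-1 ± sqrt(33)) / 8
Numerically: x ≈ 0.5931 or x ≈ -0.8431

x = (-1 + sqrt(33)) / 8 or x = (-1 - sqrt(33)) / 8


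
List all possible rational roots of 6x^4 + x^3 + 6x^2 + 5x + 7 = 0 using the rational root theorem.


Rational root theorem: possible roots are ±p/q where:
  p divides the constant term (7): p ∈ {1, 7}
  q divides the leading coefficient (6): q ∈ {1, 2, 3, 6}

All possible rational roots: -7, -7/2, -7/3, -7/6, -1, -1/2, -1/3, -1/6, 1/6, 1/3, 1/2, 1, 7/6, 7/3, 7/2, 7

-7, -7/2, -7/3, -7/6, -1, -1/2, -1/3, -1/6, 1/6, 1/3, 1/2, 1, 7/6, 7/3, 7/2, 7


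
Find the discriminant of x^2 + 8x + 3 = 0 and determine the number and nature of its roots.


For ax^2 + bx + c = 0, discriminant D = b^2 - 4ac
Here a = 1, b = 8, c = 3
D = (8)^2 - 4(1)(3) = 64 - 12 = 52

D = 52 > 0 but not a perfect square
The equation has 2 distinct real irrational roots.

Discriminant = 52, 2 distinct real irrational roots


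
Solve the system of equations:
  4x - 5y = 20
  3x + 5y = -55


Using Cramer's rule:
Determinant D = (4)(5) - (3)(-5) = 20 + 15 = 35
Dx = (20)(5) - (-55)(-5) = 100 - 275 = -175
Dy = (4)(-55) - (3)(20) = -220 - 60 = -280
x = Dx/D = -175/35 = -5
y = Dy/D = -280/35 = -8

x = -5, y = -8


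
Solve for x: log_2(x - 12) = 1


Convert to exponential form: x - 12 = 2^1 = 2
x = 2 + 12 = 14
Check: log_2(14 - 12) = log_2(2) = log_2(2) = 1 ✓

x = 14


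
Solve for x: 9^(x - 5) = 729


Express both sides with the same base.
729 = 9^3
Since the bases match, equate exponents: x - 5 = 3
So x = 3 - (-5) = 8

x = 8


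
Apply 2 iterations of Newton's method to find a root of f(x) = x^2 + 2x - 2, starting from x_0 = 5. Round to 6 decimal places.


Newton's method: x_(n+1) = x_n - f(x_n)/f'(x_n)
f(x) = x^2 + 2x - 2
f'(x) = 2x + 2

Iteration 1:
  f(5.000000) = 33.000000
  f'(5.000000) = 12.000000
  x_1 = 5.000000 - (33.000000)/(12.000000) = 2.250000

Iteration 2:
  f(2.250000) = 7.562500
  f'(2.250000) = 6.500000
  x_2 = 2.250000 - (7.562500)/(6.500000) = 1.086538

x_2 = 1.086538


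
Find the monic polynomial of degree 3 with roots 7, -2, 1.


A monic polynomial with roots 7, -2, 1 is:
p(x) = (x - 7)(x + 2)(x - 1)
After multiplying by (x - 7): x - 7
After multiplying by (x + 2): x^2 - 5x - 14
After multiplying by (x - 1): x^3 - 6x^2 - 9x + 14

x^3 - 6x^2 - 9x + 14


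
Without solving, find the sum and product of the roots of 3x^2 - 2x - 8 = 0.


By Vieta's formulas for ax^2 + bx + c = 0:
  Sum of roots = -b/a
  Product of roots = c/a

Here a = 3, b = -2, c = -8
Sum = -(-2)/3 = 2/3
Product = -8/3 = -8/3

Sum = 2/3, Product = -8/3


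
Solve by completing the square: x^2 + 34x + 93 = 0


Start: x^2 + 34x + 93 = 0
Move constant: x^2 + 34x = -93
Half of 34 is 17, squared is 289
Add 289 to both sides: x^2 + 34x + 289 = 196
(x + 17)^2 = 196
x + 17 = ±14
x = -17 + 14 = -3 or x = -17 - 14 = -31

x = -31, x = -3


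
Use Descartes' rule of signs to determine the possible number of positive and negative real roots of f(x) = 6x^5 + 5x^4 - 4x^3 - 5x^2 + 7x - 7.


Descartes' rule of signs:

For positive roots, count sign changes in f(x) = 6x^5 + 5x^4 - 4x^3 - 5x^2 + 7x - 7:
Signs of coefficients: +, +, -, -, +, -
Number of sign changes: 3
Possible positive real roots: 3, 1

For negative roots, examine f(-x) = -6x^5 + 5x^4 + 4x^3 - 5x^2 - 7x - 7:
Signs of coefficients: -, +, +, -, -, -
Number of sign changes: 2
Possible negative real roots: 2, 0

Positive roots: 3 or 1; Negative roots: 2 or 0


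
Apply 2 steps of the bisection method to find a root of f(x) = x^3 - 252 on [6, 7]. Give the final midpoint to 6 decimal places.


f(x) = x^3 - 252
f(6) = -36 < 0
f(7) = 91 > 0

Step 1: midpoint = (6.000000 + 7.000000)/2 = 6.500000
  f(6.500000) = 22.625000
  f(mid) > 0, so root is in [6.000000, 6.500000]

Step 2: midpoint = (6.000000 + 6.500000)/2 = 6.250000
  f(6.250000) = -7.859375
  f(mid) < 0, so root is in [6.250000, 6.500000]

midpoint = 6.250000


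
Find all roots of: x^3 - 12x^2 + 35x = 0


The constant term is 0, so x = 0 is a root. Factor out x:
  x^2 - 12x + 35 = 0
Solve the quadratic x^2 - 12x + 35 = 0: discriminant = (-12)^2 - 4(1)(35) = 144 - 140 = 4.
sqrt(4) = 2, so x = (12 ± 2)/2: x = 7 or x = 5.
Collecting all roots found:

x = 0, x = 5, x = 7


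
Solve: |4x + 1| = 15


An absolute value equation |expr| = 15 gives two cases:
Case 1: 4x + 1 = 15
  4x = 14, so x = 7/2
Case 2: 4x + 1 = -15
  4x = -16, so x = -4

x = -4, x = 7/2


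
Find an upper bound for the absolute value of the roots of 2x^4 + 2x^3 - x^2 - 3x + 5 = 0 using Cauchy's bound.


Cauchy's bound: all roots r satisfy |r| <= 1 + max(|a_i/a_n|) for i = 0,...,n-1
where a_n is the leading coefficient.

Coefficients: [2, 2, -1, -3, 5]
Leading coefficient a_n = 2
Ratios |a_i/a_n|: 1, 1/2, 3/2, 5/2
Maximum ratio: 5/2
Cauchy's bound: |r| <= 1 + 5/2 = 7/2

Upper bound = 7/2


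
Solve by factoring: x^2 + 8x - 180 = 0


We need two numbers that multiply to -180 and add to 8.
Those numbers are -10 and 18 (since (-10) * 18 = -180 and (-10) + 18 = 8).
So x^2 + 8x - 180 = (x - 10)(x + 18) = 0
Setting each factor to zero: x = 10 or x = -18

x = -18, x = 10


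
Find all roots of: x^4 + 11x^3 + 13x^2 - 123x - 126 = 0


Let p(x) = x^4 + 11x^3 + 13x^2 - 123x - 126. By the rational root theorem (leading coefficient 1), any rational root is an integer divisor of 126: try ±1, ±2, ... in turn.
Test x = 1: value = -224 ≠ 0.
Test x = -1: value = 0 ✓, so (x + 1) is a factor.
Synthetic division by (x + 1): bring down 1; 1(-1) + 11 = 10; 10(-1) + 13 = 3; 3(-1) - 123 = -126; (-126)(-1) - 126 = 0 → quotient x^3 + 10x^2 + 3x - 126, remainder 0.
Continue with the quotient x^3 + 10x^2 + 3x - 126 (candidates must divide 126; re-test x = -1 first in case it repeats).
Test x = -1: value = -120 ≠ 0.
Test x = 2: value = -72 ≠ 0.
Test x = -2: value = -100 ≠ 0.
Test x = 3: value = 0 ✓, so (x - 3) is a factor.
Synthetic division by (x - 3): bring down 1; 1(3) + 10 = 13; 13(3) + 3 = 42; 42(3) - 126 = 0 → quotient x^2 + 13x + 42, remainder 0.
Solve the quadratic x^2 + 13x + 42 = 0: discriminant = 13^2 - 4(1)(42) = 169 - 168 = 1.
sqrt(1) = 1, so x = (-13 ± 1)/2: x = -6 or x = -7.
Collecting all roots found:

x = -7, x = -6, x = -1, x = 3


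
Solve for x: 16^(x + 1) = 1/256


Express both sides with the same base.
1/256 = 16^(-2)
Since the bases match, equate exponents: x + 1 = -2
So x = -2 - (1) = -3

x = -3


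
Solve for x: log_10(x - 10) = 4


Convert to exponential form: x - 10 = 10^4 = 10000
x = 10000 + 10 = 10010
Check: log_10(10010 - 10) = log_10(10000) = log_10(10000) = 4 ✓

x = 10010


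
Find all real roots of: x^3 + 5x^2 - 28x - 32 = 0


Let p(x) = x^3 + 5x^2 - 28x - 32. By the rational root theorem (leading coefficient 1), any rational root is an integer divisor of 32: try ±1, ±2, ... in turn.
Test x = 1: value = -54 ≠ 0.
Test x = -1: value = 0 ✓, so (x + 1) is a factor.
Synthetic division by (x + 1): bring down 1; 1(-1) + 5 = 4; 4(-1) - 28 = -32; (-32)(-1) - 32 = 0 → quotient x^2 + 4x - 32, remainder 0.
Solve the quadratic x^2 + 4x - 32 = 0: discriminant = 4^2 - 4(1)(-32) = 16 + 128 = 144.
sqrt(144) = 12, so x = (-4 ± 12)/2: x = 4 or x = -8.

x = -8, x = -1, x = 4


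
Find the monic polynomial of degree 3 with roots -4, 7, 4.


A monic polynomial with roots -4, 7, 4 is:
p(x) = (x + 4)(x - 7)(x - 4)
After multiplying by (x + 4): x + 4
After multiplying by (x - 7): x^2 - 3x - 28
After multiplying by (x - 4): x^3 - 7x^2 - 16x + 112

x^3 - 7x^2 - 16x + 112


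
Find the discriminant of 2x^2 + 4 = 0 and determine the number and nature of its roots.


For ax^2 + bx + c = 0, discriminant D = b^2 - 4ac
Here a = 2, b = 0, c = 4
D = (0)^2 - 4(2)(4) = 0 - 32 = -32

D = -32 < 0
The equation has no real roots (2 complex conjugate roots).

Discriminant = -32, no real roots (2 complex conjugate roots)


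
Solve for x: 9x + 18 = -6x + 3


Starting with: 9x + 18 = -6x + 3
Move all x terms to left: (9 + 6)x = 3 - 18
Simplify: 15x = -15
Divide both sides by 15: x = -1

x = -1


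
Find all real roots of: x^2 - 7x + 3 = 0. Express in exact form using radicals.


Using the quadratic formula: x = (-b ± sqrt(b^2 - 4ac)) / (2a)
Here a = 1, b = -7, c = 3
Discriminant = b^2 - 4ac = (-7)^2 - 4(1)(3) = 49 - 12 = 37
Since discriminant = 37 > 0, there are two real roots.
x = (7 ± sqrt(37)) / 2
Numerically: x ≈ 6.5414 or x ≈ 0.4586

x = (7 + sqrt(37)) / 2 or x = (7 - sqrt(37)) / 2


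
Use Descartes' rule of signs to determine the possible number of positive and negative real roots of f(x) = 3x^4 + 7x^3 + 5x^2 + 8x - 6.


Descartes' rule of signs:

For positive roots, count sign changes in f(x) = 3x^4 + 7x^3 + 5x^2 + 8x - 6:
Signs of coefficients: +, +, +, +, -
Number of sign changes: 1
Possible positive real roots: 1

For negative roots, examine f(-x) = 3x^4 - 7x^3 + 5x^2 - 8x - 6:
Signs of coefficients: +, -, +, -, -
Number of sign changes: 3
Possible negative real roots: 3, 1

Positive roots: 1; Negative roots: 3 or 1


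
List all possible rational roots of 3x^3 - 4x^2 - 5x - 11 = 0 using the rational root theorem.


Rational root theorem: possible roots are ±p/q where:
  p divides the constant term (-11): p ∈ {1, 11}
  q divides the leading coefficient (3): q ∈ {1, 3}

All possible rational roots: -11, -11/3, -1, -1/3, 1/3, 1, 11/3, 11

-11, -11/3, -1, -1/3, 1/3, 1, 11/3, 11


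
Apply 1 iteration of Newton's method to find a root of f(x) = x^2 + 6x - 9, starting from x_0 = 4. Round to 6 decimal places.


Newton's method: x_(n+1) = x_n - f(x_n)/f'(x_n)
f(x) = x^2 + 6x - 9
f'(x) = 2x + 6

Iteration 1:
  f(4.000000) = 31.000000
  f'(4.000000) = 14.000000
  x_1 = 4.000000 - (31.000000)/(14.000000) = 1.785714

x_1 = 1.785714


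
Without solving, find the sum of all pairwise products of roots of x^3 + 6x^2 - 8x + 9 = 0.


By Vieta's formulas for x^3 + bx^2 + cx + d = 0:
  r1 + r2 + r3 = -b/a = -6
  r1*r2 + r1*r3 + r2*r3 = c/a = -8
  r1*r2*r3 = -d/a = -9


Sum of pairwise products = -8


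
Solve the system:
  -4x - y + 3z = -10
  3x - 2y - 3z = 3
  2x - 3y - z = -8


Using Cramer's rule. Expand each determinant along the first row.
D  = (-4)*[(-2)*(-1) - (-3)*(-3)] - (-1)*[3*(-1) - (-3)*2] + 3*[3*(-3) - (-2)*2]
  = (-4)*(-7) - (-1)*(3) + 3*(-5) = 16
Dx = (-10)*[(-2)*(-1) - (-3)*(-3)] - (-1)*[3*(-1) - (-3)*(-8)] + 3*[3*(-3) - (-2)*(-8)]
  = (-10)*(-7) - (-1)*(-27) + 3*(-25) = -32
Dy = (-4)*[3*(-1) - (-3)*(-8)] - (-10)*[3*(-1) - (-3)*2] + 3*[3*(-8) - 3*2]
  = (-4)*(-27) - (-10)*(3) + 3*(-30) = 48
Dz = (-4)*[(-2)*(-8) - 3*(-3)] - (-1)*[3*(-8) - 3*2] + (-10)*[3*(-3) - (-2)*2]
  = (-4)*(25) - (-1)*(-30) + (-10)*(-5) = -80
x = Dx/D = -32/16 = -2, y = Dy/D = 48/16 = 3, z = Dz/D = -80/16 = -5
Check eq1: (-4)(-2) + (-1)(3) + (3)(-5) = -10 = -10 ✓
Check eq2: (3)(-2) + (-2)(3) + (-3)(-5) = 3 = 3 ✓
Check eq3: (2)(-2) + (-3)(3) + (-1)(-5) = -8 = -8 ✓

x = -2, y = 3, z = -5


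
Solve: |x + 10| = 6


An absolute value equation |expr| = 6 gives two cases:
Case 1: x + 10 = 6
  x = -4, so x = -4
Case 2: x + 10 = -6
  x = -16, so x = -16

x = -16, x = -4


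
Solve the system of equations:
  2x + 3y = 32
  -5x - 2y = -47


Using Cramer's rule:
Determinant D = (2)(-2) - (-5)(3) = -4 + 15 = 11
Dx = (32)(-2) - (-47)(3) = -64 + 141 = 77
Dy = (2)(-47) - (-5)(32) = -94 + 160 = 66
x = Dx/D = 77/11 = 7
y = Dy/D = 66/11 = 6

x = 7, y = 6


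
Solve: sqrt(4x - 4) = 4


Square both sides: 4x - 4 = 4^2 = 16
4x = 16 + 4 = 20
x = 5
Check: sqrt(4*5 - 4) = sqrt(16) = 4 ✓

x = 5


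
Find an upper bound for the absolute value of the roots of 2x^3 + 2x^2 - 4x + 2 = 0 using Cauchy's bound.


Cauchy's bound: all roots r satisfy |r| <= 1 + max(|a_i/a_n|) for i = 0,...,n-1
where a_n is the leading coefficient.

Coefficients: [2, 2, -4, 2]
Leading coefficient a_n = 2
Ratios |a_i/a_n|: 1, 2, 1
Maximum ratio: 2
Cauchy's bound: |r| <= 1 + 2 = 3

Upper bound = 3


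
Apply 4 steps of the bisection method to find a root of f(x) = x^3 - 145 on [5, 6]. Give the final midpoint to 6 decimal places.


f(x) = x^3 - 145
f(5) = -20 < 0
f(6) = 71 > 0

Step 1: midpoint = (5.000000 + 6.000000)/2 = 5.500000
  f(5.500000) = 21.375000
  f(mid) > 0, so root is in [5.000000, 5.500000]

Step 2: midpoint = (5.000000 + 5.500000)/2 = 5.250000
  f(5.250000) = -0.296875
  f(mid) < 0, so root is in [5.250000, 5.500000]

Step 3: midpoint = (5.250000 + 5.500000)/2 = 5.375000
  f(5.375000) = 10.287109
  f(mid) > 0, so root is in [5.250000, 5.375000]

Step 4: midpoint = (5.250000 + 5.375000)/2 = 5.312500
  f(5.312500) = 4.932861
  f(mid) > 0, so root is in [5.250000, 5.312500]

midpoint = 5.312500


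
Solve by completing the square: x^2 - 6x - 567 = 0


Start: x^2 - 6x - 567 = 0
Move constant: x^2 - 6x = 567
Half of -6 is -3, squared is 9
Add 9 to both sides: x^2 - 6x + 9 = 576
(x - 3)^2 = 576
x - 3 = ±24
x = 3 + 24 = 27 or x = 3 - 24 = -21

x = -21, x = 27


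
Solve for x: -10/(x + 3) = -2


Multiply both sides by (x + 3): -10 = -2(x + 3)
Distribute: -10 = -2x - 6
-2x = -10 + 6 = -4
x = 2

x = 2


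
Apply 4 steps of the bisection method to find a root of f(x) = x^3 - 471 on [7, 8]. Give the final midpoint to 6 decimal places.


f(x) = x^3 - 471
f(7) = -128 < 0
f(8) = 41 > 0

Step 1: midpoint = (7.000000 + 8.000000)/2 = 7.500000
  f(7.500000) = -49.125000
  f(mid) < 0, so root is in [7.500000, 8.000000]

Step 2: midpoint = (7.500000 + 8.000000)/2 = 7.750000
  f(7.750000) = -5.515625
  f(mid) < 0, so root is in [7.750000, 8.000000]

Step 3: midpoint = (7.750000 + 8.000000)/2 = 7.875000
  f(7.875000) = 17.373047
  f(mid) > 0, so root is in [7.750000, 7.875000]

Step 4: midpoint = (7.750000 + 7.875000)/2 = 7.812500
  f(7.812500) = 5.837158
  f(mid) > 0, so root is in [7.750000, 7.812500]

midpoint = 7.812500


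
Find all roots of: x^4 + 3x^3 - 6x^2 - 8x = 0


The constant term is 0, so x = 0 is a root. Factor out x:
  x^3 + 3x^2 - 6x - 8 = 0
Let p(x) = x^3 + 3x^2 - 6x - 8. By the rational root theorem (leading coefficient 1), any rational root is an integer divisor of 8: try ±1, ±2, ... in turn.
Test x = 1: value = -10 ≠ 0.
Test x = -1: value = 0 ✓, so (x + 1) is a factor.
Synthetic division by (x + 1): bring down 1; 1(-1) + 3 = 2; 2(-1) - 6 = -8; (-8)(-1) - 8 = 0 → quotient x^2 + 2x - 8, remainder 0.
Solve the quadratic x^2 + 2x - 8 = 0: discriminant = 2^2 - 4(1)(-8) = 4 + 32 = 36.
sqrt(36) = 6, so x = (-2 ± 6)/2: x = 2 or x = -4.
Collecting all roots found:

x = -4, x = -1, x = 0, x = 2


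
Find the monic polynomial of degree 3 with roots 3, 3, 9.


A monic polynomial with roots 3, 3, 9 is:
p(x) = (x - 3)(x - 3)(x - 9)
After multiplying by (x - 3): x - 3
After multiplying by (x - 3): x^2 - 6x + 9
After multiplying by (x - 9): x^3 - 15x^2 + 63x - 81

x^3 - 15x^2 + 63x - 81


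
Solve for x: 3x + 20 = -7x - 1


Starting with: 3x + 20 = -7x - 1
Move all x terms to left: (3 + 7)x = -1 - 20
Simplify: 10x = -21
Divide both sides by 10: x = -21/10

x = -21/10


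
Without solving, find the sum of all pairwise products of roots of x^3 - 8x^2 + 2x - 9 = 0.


By Vieta's formulas for x^3 + bx^2 + cx + d = 0:
  r1 + r2 + r3 = -b/a = 8
  r1*r2 + r1*r3 + r2*r3 = c/a = 2
  r1*r2*r3 = -d/a = 9


Sum of pairwise products = 2


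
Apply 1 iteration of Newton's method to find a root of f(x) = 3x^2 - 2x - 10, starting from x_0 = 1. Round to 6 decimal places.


Newton's method: x_(n+1) = x_n - f(x_n)/f'(x_n)
f(x) = 3x^2 - 2x - 10
f'(x) = 6x - 2

Iteration 1:
  f(1.000000) = -9.000000
  f'(1.000000) = 4.000000
  x_1 = 1.000000 - (-9.000000)/(4.000000) = 3.250000

x_1 = 3.250000


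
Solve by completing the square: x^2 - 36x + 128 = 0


Start: x^2 - 36x + 128 = 0
Move constant: x^2 - 36x = -128
Half of -36 is -18, squared is 324
Add 324 to both sides: x^2 - 36x + 324 = 196
(x - 18)^2 = 196
x - 18 = ±14
x = 18 + 14 = 32 or x = 18 - 14 = 4

x = 4, x = 32


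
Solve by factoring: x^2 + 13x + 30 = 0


We need two numbers that multiply to 30 and add to 13.
Those numbers are 3 and 10 (since 3 * 10 = 30 and 3 + 10 = 13).
So x^2 + 13x + 30 = (x + 3)(x + 10) = 0
Setting each factor to zero: x = -3 or x = -10

x = -10, x = -3


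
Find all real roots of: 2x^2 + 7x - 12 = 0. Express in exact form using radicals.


Using the quadratic formula: x = (-b ± sqrt(b^2 - 4ac)) / (2a)
Here a = 2, b = 7, c = -12
Discriminant = b^2 - 4ac = 7^2 - 4(2)(-12) = 49 + 96 = 145
Since discriminant = 145 > 0, there are two real roots.
x = (-7 ± sqrt(145)) / 4
Numerically: x ≈ 1.2604 or x ≈ -4.7604

x = (-7 + sqrt(145)) / 4 or x = (-7 - sqrt(145)) / 4
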